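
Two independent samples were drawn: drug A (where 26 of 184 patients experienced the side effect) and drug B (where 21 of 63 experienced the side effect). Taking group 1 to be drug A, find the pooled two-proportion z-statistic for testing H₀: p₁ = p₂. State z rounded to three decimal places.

Sample proportions: p̂₁ = 26/184 = 0.14130 and p̂₂ = 21/63 = 0.33333.
Pooled p̂ = (26+21)/(184+63) = 47/247 = 0.19028.
Pooled SE = √[0.1540756·0.02130780] ≈ 0.057298.
z = (p̂₁ − p̂₂)/SE = (0.14130 − 0.33333)/0.057298 = -0.19203/0.057298 = -3.351.

z = -3.351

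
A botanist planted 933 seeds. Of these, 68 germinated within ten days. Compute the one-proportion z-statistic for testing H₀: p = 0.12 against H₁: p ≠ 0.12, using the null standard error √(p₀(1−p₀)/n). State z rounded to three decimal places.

The sample proportion is 68/933 = 0.07288.
SE₀ = √(0.12·0.88/933) = 0.010639.
z = (p̂ − p₀)/SE = (0.07288 − 0.12)/0.010639 = -4.429.

z = -4.429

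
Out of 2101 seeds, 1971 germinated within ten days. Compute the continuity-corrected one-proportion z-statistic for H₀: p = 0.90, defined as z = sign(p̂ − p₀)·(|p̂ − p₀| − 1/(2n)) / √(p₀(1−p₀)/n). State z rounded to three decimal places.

p̂ = 1971/2101 = 0.93812. p̂ − p₀ = 0.038125.
1/(2n) = 0.000238.
Corrected numerator: |0.038125| − 0.000238 = 0.037887.
Null standard error: √(0.90·0.10/2101) = √0.000042837 = 0.006545.
z = +0.037887/0.006545 = 5.789.

z = 5.789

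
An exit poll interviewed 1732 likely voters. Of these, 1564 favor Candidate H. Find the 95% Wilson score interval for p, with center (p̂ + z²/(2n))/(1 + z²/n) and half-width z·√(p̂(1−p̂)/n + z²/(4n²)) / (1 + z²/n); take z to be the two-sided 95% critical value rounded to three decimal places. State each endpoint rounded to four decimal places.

(0.8882, 0.9161)

Here p̂ = 1564/1732 = 0.90300 and z = 1.960 (z² = 3.841600).
Denominator 1 + z²/n = 1 + 3.841600/1732 = 1.002218.
Center = (0.90300 + 0.001109)/1.002218 = 0.90211.
Radicand: p̂(1−p̂)/n + z²/(4n²) = 0.000050571 + 0.000000320 = 0.000050891.
Half-width = z·√(radicand)/denom = 1.960·0.007134/1.002218 = 0.01395.
CI: 0.90211 ± 0.01395 = (0.8882, 0.9161).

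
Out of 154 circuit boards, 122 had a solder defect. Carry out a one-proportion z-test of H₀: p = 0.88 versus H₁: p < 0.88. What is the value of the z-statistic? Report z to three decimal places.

p̂ = 122/154 = 0.79221.
SE₀ = √(0.88·0.12/154) = 0.026186.
z = (0.79221 − 0.88)/0.026186 = -0.08779/0.026186 = -3.353.

z = -3.353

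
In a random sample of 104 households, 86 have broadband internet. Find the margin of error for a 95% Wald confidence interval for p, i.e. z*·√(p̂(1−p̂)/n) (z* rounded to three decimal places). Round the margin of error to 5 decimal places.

With x = 86 successes in n = 104, p̂ = 0.82692.
SE = √(p̂(1−p̂)/n) = √(0.143121/104) = 0.037097.
The 95% critical value is z* = 1.960.
So ME = 0.07271.

ME = 0.07271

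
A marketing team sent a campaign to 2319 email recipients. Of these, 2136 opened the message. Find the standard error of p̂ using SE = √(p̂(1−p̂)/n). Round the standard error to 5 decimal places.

The sample proportion is 2136/2319 = 0.92109.
p̂(1−p̂) = 0.92109·0.07891 = 0.072683.
Dividing by n and taking the root: √0.000031342 = 0.00560.

SE = 0.00560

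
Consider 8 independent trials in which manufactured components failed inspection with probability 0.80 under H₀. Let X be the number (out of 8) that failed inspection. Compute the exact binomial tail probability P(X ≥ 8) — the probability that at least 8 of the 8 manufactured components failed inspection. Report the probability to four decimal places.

P = 0.1678

X is binomial with n = 8 and p = 0.80.
P(X ≥ 8) = C(8,8)·0.80^8·0.20^0.
= 0.167772 = 0.1678.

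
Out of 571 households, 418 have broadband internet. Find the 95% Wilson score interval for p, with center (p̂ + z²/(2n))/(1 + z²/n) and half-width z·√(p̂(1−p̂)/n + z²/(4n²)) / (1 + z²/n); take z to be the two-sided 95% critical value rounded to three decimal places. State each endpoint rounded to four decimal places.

(0.6943, 0.7667)

p̂ = 418/571 = 0.73205; z = 1.960, so z² = 3.841600.
Denominator 1 + z²/n = 1 + 3.841600/571 = 1.006728.
Adjusted center: (0.73205 + z²/(2n))/1.006728 = 0.73050.
Radicand: p̂(1−p̂)/n + z²/(4n²) = 0.000343526 + 0.000002946 = 0.000346472.
Half-width = 1.960·√0.000346472/1.006728 = 0.03624.
Interval: 0.73050 ± 0.03624 → (0.6943, 0.7667).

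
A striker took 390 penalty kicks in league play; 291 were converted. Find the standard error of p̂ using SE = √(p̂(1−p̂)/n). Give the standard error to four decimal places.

With x = 291 successes in n = 390, p̂ = 0.74615.
p̂(1−p̂) = 0.74615·0.25385 = 0.189410.
SE = √(0.189410/390) = √0.000485667 = 0.0220.

SE = 0.0220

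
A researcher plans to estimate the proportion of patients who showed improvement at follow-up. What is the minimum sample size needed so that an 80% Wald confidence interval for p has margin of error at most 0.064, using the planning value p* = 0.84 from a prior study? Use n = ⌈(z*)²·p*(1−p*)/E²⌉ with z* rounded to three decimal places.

z* = 1.282 at the 80% level.
p*(1−p*) = 0.1344.
(z*)²·p*(1−p*)/E² = 1.643524·0.1344/0.004096 = 53.928.
Rounding up, n = 54.

n = 54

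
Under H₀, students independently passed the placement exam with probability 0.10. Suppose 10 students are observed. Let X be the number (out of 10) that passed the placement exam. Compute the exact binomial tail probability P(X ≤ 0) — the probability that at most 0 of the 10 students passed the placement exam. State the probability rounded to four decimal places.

P = 0.3487

X ~ Binomial(n=10, p=0.10).
P(X ≤ 0) = C(10,0)·0.10^0·0.90^10.
= 0.348678 = 0.3487.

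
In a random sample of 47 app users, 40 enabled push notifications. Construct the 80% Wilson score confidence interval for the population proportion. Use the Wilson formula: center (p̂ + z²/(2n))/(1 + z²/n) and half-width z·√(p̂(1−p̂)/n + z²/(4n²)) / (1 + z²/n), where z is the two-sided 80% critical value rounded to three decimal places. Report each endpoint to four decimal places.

Here p̂ = 40/47 = 0.85106 and z = 1.282 (z² = 1.643524).
1 + z²/n = 1.034969.
Center = (0.85106 + 0.017484)/1.034969 = 0.83920.
Radicand: p̂(1−p̂)/n + z²/(4n²) = 0.002696898 + 0.000186003 = 0.002882901.
Half-width = 1.282·√0.002882901/1.034969 = 0.06651.
Interval: 0.83920 ± 0.06651 → (0.7727, 0.9057).

(0.7727, 0.9057)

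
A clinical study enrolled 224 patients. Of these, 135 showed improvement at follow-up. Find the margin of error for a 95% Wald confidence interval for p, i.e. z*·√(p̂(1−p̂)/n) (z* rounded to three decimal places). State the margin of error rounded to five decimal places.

Sample proportion p̂ = 135/224 = 0.60268.
SE(p̂) = √(0.60268·0.39732/224) = 0.032696.
For 95% confidence, z* = 1.960.
Margin of error = z*·SE = 1.960 × 0.032696 = 0.06408.

ME = 0.06408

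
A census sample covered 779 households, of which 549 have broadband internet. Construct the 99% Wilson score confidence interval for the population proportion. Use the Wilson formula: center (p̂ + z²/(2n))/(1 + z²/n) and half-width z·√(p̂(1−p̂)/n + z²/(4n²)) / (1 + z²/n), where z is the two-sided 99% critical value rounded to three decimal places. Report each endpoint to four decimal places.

(0.6611, 0.7450)

p̂ = 549/779 = 0.70475; z = 2.576, so z² = 6.635776.
Denominator 1 + z²/n = 1 + 6.635776/779 = 1.008518.
Center = (0.70475 + 0.004259)/1.008518 = 0.70302.
Radicand: p̂(1−p̂)/n + z²/(4n²) = 0.000267109 + 0.000002734 = 0.000269843.
Half-width = z·√(radicand)/denom = 2.576·0.016427/1.008518 = 0.04196.
CI: 0.70302 ± 0.04196 = (0.6611, 0.7450).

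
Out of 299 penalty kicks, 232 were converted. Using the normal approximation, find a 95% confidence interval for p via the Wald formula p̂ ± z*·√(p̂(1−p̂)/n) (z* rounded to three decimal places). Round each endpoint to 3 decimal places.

The sample proportion is 232/299 = 0.77592.
SE(p̂) = √(0.77592·0.22408/299) = 0.024114.
For 95% confidence, z* = 1.960.
Margin of error: 1.960 × 0.024114 = 0.04726.
So the interval runs from 0.729 to 0.823.

(0.729, 0.823)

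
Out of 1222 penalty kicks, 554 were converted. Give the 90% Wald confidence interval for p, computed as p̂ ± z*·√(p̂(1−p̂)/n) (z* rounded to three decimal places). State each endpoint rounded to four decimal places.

The sample proportion is 554/1222 = 0.45336.
Standard error of p̂: √(0.247824/1222) = √0.000202802 = 0.014241.
z* = 1.645 at the 90% level.
Margin = 1.645·0.014241 = 0.02343.
CI: 0.45336 ± 0.02343 = (0.4299, 0.4768).

(0.4299, 0.4768)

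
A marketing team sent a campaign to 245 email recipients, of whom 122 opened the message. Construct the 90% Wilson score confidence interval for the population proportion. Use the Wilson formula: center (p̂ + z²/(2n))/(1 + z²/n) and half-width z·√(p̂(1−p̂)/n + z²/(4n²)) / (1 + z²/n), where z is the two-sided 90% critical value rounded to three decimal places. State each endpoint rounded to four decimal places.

p̂ = 122/245 = 0.49796; z = 1.645, so z² = 2.706025.
Denominator 1 + z²/n = 1 + 2.706025/245 = 1.011045.
Center = (0.49796 + 0.005522)/1.011045 = 0.49798.
Radicand: p̂(1−p̂)/n + z²/(4n²) = 0.001020391 + 0.000011270 = 0.001031661.
Half-width = 1.645·√0.001031661/1.011045 = 0.05226.
So the interval runs from 0.4457 to 0.5502.

(0.4457, 0.5502)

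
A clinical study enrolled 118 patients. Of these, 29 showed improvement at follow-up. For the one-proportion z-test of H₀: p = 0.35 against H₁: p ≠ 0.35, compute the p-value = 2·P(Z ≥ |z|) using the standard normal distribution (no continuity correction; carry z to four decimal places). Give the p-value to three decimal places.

Sample proportion p̂ = 29/118 = 0.24576.
Under H₀, SE = √(p₀(1−p₀)/n) = √(0.35·0.65/118) = √0.001927966 = 0.043909.
z = (p̂ − p₀)/SE = (29/118 − 0.35)/0.043909 ≈ -2.3740.
p-value = 2·P(Z ≥ |z|) with z = -2.3740 → 0.018.

p-value = 0.018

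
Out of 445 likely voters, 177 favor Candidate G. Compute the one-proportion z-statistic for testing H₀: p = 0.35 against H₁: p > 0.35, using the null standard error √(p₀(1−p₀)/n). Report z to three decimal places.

Sample proportion p̂ = 177/445 = 0.39775.
Null standard error: √(0.35·0.65/445) = √0.000511236 = 0.022611.
z = (0.39775 − 0.35)/0.022611 = 0.04775/0.022611 = 2.112.

z = 2.112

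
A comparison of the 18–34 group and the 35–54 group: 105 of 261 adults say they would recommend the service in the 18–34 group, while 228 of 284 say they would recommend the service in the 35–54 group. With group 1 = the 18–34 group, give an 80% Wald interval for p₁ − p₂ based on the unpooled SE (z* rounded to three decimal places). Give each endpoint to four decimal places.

(-0.4498, -0.3512)

p̂₁ = 0.40230, p̂₂ = 0.80282, so the observed difference is -0.40052.
SE = √(0.000921282 + 0.000557401) = √0.001478683 = 0.038454.
The 80% critical value is z* = 1.282. Margin of error = 0.04930.
CI: -0.40052 ± 0.04930 = (-0.4498, -0.3512).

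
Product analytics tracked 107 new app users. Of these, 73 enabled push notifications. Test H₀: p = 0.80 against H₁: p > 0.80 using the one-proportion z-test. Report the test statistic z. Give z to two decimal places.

z = -3.05

The sample proportion is 73/107 = 0.68224.
SE₀ = √(0.80·0.20/107) = 0.038669.
z = (p̂ − p₀)/SE = (0.68224 − 0.80)/0.038669 = -3.05.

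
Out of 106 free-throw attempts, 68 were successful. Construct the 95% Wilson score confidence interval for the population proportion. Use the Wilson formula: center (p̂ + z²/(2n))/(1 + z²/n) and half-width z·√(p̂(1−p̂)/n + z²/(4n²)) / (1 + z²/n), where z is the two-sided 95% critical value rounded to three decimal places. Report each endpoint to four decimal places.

(0.5467, 0.7264)

p̂ = 68/106 = 0.64151; z = 1.960, so z² = 3.841600.
1 + z²/n = 1.036242.
Adjusted center: (0.64151 + z²/(2n))/1.036242 = 0.63656.
Radicand: p̂(1−p̂)/n + z²/(4n²) = 0.002169576 + 0.000085475 = 0.002255051.
Half-width = 1.960·√0.002255051/1.036242 = 0.08982.
CI: 0.63656 ± 0.08982 = (0.5467, 0.7264).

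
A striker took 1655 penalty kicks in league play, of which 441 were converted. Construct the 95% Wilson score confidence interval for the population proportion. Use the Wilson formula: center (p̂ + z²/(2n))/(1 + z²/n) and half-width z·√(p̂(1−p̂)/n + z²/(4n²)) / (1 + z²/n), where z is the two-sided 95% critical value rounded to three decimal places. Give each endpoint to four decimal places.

p̂ = 441/1655 = 0.26647; z = 1.960, so z² = 3.841600.
1 + z²/n = 1.002321.
Adjusted center: (0.26647 + z²/(2n))/1.002321 = 0.26701.
Radicand: p̂(1−p̂)/n + z²/(4n²) = 0.000118104 + 0.000000351 = 0.000118455.
Half-width = 1.960·√0.000118455/1.002321 = 0.02128.
Interval: 0.26701 ± 0.02128 → (0.2457, 0.2883).

(0.2457, 0.2883)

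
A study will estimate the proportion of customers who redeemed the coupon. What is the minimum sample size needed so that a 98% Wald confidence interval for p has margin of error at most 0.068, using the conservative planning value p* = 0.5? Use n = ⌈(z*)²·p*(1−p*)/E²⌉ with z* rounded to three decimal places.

The 98% critical value is z* = 2.326.
p*(1−p*) = 0.2500.
Required n before rounding: 5.410276 × 0.2500 / 0.068² = 292.511.
⌈292.511⌉ = 293.

n = 293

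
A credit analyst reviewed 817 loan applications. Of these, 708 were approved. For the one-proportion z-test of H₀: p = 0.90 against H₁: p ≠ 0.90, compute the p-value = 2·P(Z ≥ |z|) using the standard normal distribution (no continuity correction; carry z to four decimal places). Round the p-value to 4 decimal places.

Sample proportion p̂ = 708/817 = 0.86659.
Under H₀, SE = √(p₀(1−p₀)/n) = √(0.90·0.10/817) = √0.000110159 = 0.010496.
Test statistic (full precision, shown to 4 dp): z = (708/817 − 0.90)/SE₀ ≈ -3.1837.
From the standard normal, 2·P(Z ≥ |z|) = 0.0015.

p-value = 0.0015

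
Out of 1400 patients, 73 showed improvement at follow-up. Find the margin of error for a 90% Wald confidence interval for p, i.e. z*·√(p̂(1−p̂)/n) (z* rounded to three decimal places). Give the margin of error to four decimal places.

With x = 73 successes in n = 1400, p̂ = 0.05214.
SE = √(p̂(1−p̂)/n) = √(0.049424/1400) = 0.005942.
z* = 1.645 at the 90% level.
Margin of error = z*·SE = 1.645 × 0.005942 = 0.0098.

ME = 0.0098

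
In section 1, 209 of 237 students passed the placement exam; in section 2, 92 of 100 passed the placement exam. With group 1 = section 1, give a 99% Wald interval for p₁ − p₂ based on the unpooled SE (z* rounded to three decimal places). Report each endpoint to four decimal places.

(-0.1265, 0.0502)

p̂₁ = 209/237 = 0.88186, p̂₂ = 92/100 = 0.92000; p̂₁ − p̂₂ = -0.03814.
Unpooled SE = √(p̂₁(1−p̂₁)/n₁ + p̂₂(1−p̂₂)/n₂) = √(0.000439602 + 0.000736000) = 0.034287.
The 99% critical value is z* = 2.576. Margin = 2.576·0.034287 = 0.08832.
CI: -0.03814 ± 0.08832 = (-0.1265, 0.0502).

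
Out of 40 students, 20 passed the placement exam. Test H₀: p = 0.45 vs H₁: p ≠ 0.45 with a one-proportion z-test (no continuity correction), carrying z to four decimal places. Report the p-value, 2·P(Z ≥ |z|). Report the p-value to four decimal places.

p-value = 0.5250

p̂ = 20/40 = 0.50000.
Null standard error: √(0.45·0.55/40) = √0.006187500 = 0.078661.
Test statistic (full precision, shown to 4 dp): z = (20/40 − 0.45)/SE₀ ≈ 0.6356.
p-value = 2·P(Z ≥ |z|) with z = 0.6356 → 0.5250.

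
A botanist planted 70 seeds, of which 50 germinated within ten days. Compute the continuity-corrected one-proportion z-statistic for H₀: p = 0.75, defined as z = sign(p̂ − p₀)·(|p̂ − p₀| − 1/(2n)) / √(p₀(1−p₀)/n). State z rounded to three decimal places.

z = -0.552

With x = 50 successes in n = 70, p̂ = 0.71429. p̂ − p₀ = -0.035714.
Continuity correction 1/(2n) = 1/140 = 0.007143.
Corrected numerator: |-0.035714| − 0.007143 = 0.028571.
SE₀ = √(0.75·0.25/70) = 0.051755.
z = (−)0.028571/0.051755 = -0.552.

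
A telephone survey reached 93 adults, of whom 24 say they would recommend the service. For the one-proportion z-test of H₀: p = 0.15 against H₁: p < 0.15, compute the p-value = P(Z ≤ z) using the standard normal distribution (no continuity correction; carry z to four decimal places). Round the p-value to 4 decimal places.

p-value = 0.9982

With x = 24 successes in n = 93, p̂ = 0.25806.
Under H₀, SE = √(p₀(1−p₀)/n) = √(0.15·0.85/93) = √0.001370968 = 0.037027.
Test statistic (full precision, shown to 4 dp): z = (24/93 − 0.15)/SE₀ ≈ 2.9186.
p-value = P(Z ≤ z) with z = 2.9186 → 0.9982.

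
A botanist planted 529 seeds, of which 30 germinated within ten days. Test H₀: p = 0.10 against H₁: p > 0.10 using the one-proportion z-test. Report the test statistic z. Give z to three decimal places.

p̂ = 30/529 = 0.05671.
Under H₀, SE = √(p₀(1−p₀)/n) = √(0.10·0.90/529) = √0.000170132 = 0.013043.
Test statistic: z = -0.04329/0.013043 = -3.319.

z = -3.319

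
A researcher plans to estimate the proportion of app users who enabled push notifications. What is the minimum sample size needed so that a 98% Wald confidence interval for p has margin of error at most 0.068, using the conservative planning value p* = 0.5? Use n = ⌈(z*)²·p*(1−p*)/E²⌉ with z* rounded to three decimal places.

The 98% critical value is z* = 2.326.
p*(1−p*) = 0.2500.
Required n before rounding: 5.410276 × 0.2500 / 0.068² = 292.511.
⌈292.511⌉ = 293.

n = 293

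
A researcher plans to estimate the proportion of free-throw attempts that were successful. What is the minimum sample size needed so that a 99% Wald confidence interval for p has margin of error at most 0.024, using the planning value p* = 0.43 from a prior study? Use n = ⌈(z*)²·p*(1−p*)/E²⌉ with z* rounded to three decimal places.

For 99% confidence, z* = 2.576.
p*(1−p*) = 0.43·0.57 = 0.2451.
(z*)²·p*(1−p*)/E² = 6.635776·0.2451/0.000576 = 2823.661.
⌈2823.661⌉ = 2824.

n = 2824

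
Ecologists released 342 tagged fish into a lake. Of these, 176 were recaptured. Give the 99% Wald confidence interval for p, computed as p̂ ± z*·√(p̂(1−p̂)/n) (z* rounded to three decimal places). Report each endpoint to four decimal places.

(0.4450, 0.5842)

p̂ = 176/342 = 0.51462.
Standard error of p̂: √(0.249786/342) = √0.000730369 = 0.027025.
For 99% confidence, z* = 2.576.
Margin = 2.576·0.027025 = 0.06962.
So the interval runs from 0.4450 to 0.5842.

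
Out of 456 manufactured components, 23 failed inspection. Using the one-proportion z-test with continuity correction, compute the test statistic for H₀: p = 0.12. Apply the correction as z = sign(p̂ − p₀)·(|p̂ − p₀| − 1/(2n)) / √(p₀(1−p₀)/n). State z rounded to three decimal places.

z = -4.499

Sample proportion p̂ = 23/456 = 0.05044. p̂ − p₀ = -0.069561.
1/(2n) = 0.001096.
Corrected numerator: |-0.069561| − 0.001096 = 0.068465.
Under H₀, SE = √(p₀(1−p₀)/n) = √(0.12·0.88/456) = √0.000231579 = 0.015218.
z = (−)0.068465/0.015218 = -4.499.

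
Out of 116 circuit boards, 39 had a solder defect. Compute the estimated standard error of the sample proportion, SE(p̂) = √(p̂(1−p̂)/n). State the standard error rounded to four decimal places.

The sample proportion is 39/116 = 0.33621.
p̂(1−p̂) = 0.33621·0.66379 = 0.223173.
SE = √(0.223173/116) = √0.001923905 = 0.0439.

SE = 0.0439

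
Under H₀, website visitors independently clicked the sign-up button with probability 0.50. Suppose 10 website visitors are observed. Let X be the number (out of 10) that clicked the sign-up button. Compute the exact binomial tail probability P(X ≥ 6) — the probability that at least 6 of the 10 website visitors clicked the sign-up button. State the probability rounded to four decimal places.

X ~ Binomial(n=10, p=0.50).
P(X ≥ 6) = Σ_{j=6}^{10} C(10,j)·0.50^j·0.50^{10−j}.
= 0.205078 + 0.117188 + 0.043945 + 0.009766 + 0.000977 = 0.3770.

P = 0.3770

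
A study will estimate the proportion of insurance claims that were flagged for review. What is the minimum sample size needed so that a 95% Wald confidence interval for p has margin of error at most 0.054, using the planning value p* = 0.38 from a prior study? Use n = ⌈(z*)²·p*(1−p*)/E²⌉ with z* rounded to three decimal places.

The 95% critical value is z* = 1.960.
p*(1−p*) = 0.38·0.62 = 0.2356.
Required n before rounding: 3.841600 × 0.2356 / 0.054² = 310.384.
⌈310.384⌉ = 311.

n = 311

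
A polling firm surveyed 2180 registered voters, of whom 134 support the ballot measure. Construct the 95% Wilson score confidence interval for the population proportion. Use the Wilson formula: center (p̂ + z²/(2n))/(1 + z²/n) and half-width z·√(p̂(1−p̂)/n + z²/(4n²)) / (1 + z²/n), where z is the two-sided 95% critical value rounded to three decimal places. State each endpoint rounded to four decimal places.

p̂ = 134/2180 = 0.06147; z = 1.960, so z² = 3.841600.
1 + z²/n = 1.001762.
Adjusted center: (0.06147 + z²/(2n))/1.001762 = 0.06224.
Radicand: p̂(1−p̂)/n + z²/(4n²) = 0.000026463 + 0.000000202 = 0.000026665.
Half-width = 1.960·√0.000026665/1.001762 = 0.01010.
So the interval runs from 0.0521 to 0.0723.

(0.0521, 0.0723)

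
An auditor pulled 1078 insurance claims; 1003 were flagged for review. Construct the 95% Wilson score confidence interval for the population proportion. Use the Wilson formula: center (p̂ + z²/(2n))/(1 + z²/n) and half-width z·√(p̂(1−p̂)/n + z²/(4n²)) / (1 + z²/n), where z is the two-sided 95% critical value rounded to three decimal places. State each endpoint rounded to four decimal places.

(0.9137, 0.9441)

Here p̂ = 1003/1078 = 0.93043 and z = 1.960 (z² = 3.841600).
1 + z²/n = 1.003564.
Adjusted center: (0.93043 + z²/(2n))/1.003564 = 0.92890.
Radicand: p̂(1−p̂)/n + z²/(4n²) = 0.000060049 + 0.000000826 = 0.000060875.
Half-width = 1.960·√0.000060875/1.003564 = 0.01524.
Interval: 0.92890 ± 0.01524 → (0.9137, 0.9441).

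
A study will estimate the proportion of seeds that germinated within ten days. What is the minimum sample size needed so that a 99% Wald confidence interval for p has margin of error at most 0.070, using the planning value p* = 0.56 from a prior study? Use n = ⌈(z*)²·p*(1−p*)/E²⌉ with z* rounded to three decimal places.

For 99% confidence, z* = 2.576.
p*(1−p*) = 0.2464.
(z*)²·p*(1−p*)/E² = 6.635776·0.2464/0.004900 = 333.685.
Rounding up, n = 334.

n = 334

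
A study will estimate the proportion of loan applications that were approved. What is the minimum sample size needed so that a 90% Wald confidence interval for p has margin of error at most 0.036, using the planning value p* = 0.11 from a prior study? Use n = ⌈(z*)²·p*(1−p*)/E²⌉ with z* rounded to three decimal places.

n = 205

The 90% critical value is z* = 1.645.
p*(1−p*) = 0.0979.
Required n before rounding: 2.706025 × 0.0979 / 0.036² = 204.413.
⌈204.413⌉ = 205.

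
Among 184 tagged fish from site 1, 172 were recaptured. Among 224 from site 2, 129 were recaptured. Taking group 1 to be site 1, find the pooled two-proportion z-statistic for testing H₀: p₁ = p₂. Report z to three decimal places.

z = 8.201

Sample proportions: p̂₁ = 172/184 = 0.93478 and p̂₂ = 129/224 = 0.57589.
Pooling: p̂ = 301/408 = 0.73775.
Pooled SE = √[0.1934773·0.00989907] ≈ 0.043764.
z = (p̂₁ − p̂₂)/SE = (0.93478 − 0.57589)/0.043764 = 0.35889/0.043764 = 8.201.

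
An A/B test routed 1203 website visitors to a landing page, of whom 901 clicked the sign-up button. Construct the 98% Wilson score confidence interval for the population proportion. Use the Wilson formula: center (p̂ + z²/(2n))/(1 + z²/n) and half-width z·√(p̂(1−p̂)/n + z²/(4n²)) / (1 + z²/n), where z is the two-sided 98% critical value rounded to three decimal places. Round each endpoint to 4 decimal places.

Here p̂ = 901/1203 = 0.74896 and z = 2.326 (z² = 5.410276).
1 + z²/n = 1.004497.
Center = (0.74896 + 0.002249)/1.004497 = 0.74785.
Radicand: p̂(1−p̂)/n + z²/(4n²) = 0.000156291 + 0.000000935 = 0.000157226.
Half-width = z·√(radicand)/denom = 2.326·0.012539/1.004497 = 0.02904.
Interval: 0.74785 ± 0.02904 → (0.7188, 0.7769).

(0.7188, 0.7769)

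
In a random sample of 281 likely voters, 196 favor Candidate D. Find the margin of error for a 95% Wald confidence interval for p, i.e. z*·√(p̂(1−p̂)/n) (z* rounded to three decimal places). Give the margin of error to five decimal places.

With x = 196 successes in n = 281, p̂ = 0.69751.
SE = √(p̂(1−p̂)/n) = √(0.210990/281) = 0.027402.
The 95% critical value is z* = 1.960.
ME = 1.960·0.027402 = 0.05371.

ME = 0.05371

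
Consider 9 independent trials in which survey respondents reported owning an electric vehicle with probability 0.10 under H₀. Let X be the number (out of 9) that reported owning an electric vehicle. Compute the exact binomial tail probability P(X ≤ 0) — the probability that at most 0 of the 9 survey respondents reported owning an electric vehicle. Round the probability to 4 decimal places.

P = 0.3874

X ~ Binomial(n=9, p=0.10).
P(X ≤ 0) = C(9,0)·0.10^0·0.90^9.
= 0.387420 = 0.3874.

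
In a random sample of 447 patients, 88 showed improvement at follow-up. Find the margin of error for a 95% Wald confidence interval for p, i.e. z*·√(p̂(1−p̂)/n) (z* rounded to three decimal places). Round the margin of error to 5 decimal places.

ME = 0.03686

The sample proportion is 88/447 = 0.19687.
SE(p̂) = √(0.19687·0.80313/447) = 0.018807.
The 95% critical value is z* = 1.960.
So ME = 0.03686.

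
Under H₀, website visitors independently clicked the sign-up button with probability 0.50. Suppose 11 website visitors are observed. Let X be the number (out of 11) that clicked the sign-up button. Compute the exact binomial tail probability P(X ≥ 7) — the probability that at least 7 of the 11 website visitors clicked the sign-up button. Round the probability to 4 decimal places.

X ~ Binomial(n=11, p=0.50).
P(X ≥ 7) = Σ_{j=7}^{11} C(11,j)·0.50^j·0.50^{11−j}.
= 0.161133 + 0.080566 + 0.026855 + 0.005371 + 0.000488 = 0.2744.

P = 0.2744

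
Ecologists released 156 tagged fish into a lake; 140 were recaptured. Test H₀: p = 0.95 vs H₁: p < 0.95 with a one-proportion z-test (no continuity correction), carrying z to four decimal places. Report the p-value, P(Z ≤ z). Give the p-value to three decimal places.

p-value = 0.001

p̂ = 140/156 = 0.89744.
SE₀ = √(0.95·0.05/156) = 0.017450.
Test statistic (full precision, shown to 4 dp): z = (140/156 − 0.95)/SE₀ ≈ -3.0123.
From the standard normal, P(Z ≤ z) = 0.001.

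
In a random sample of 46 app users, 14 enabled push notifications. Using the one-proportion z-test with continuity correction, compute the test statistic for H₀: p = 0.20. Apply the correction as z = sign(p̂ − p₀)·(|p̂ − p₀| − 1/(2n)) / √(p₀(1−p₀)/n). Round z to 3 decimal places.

z = 1.585

With x = 14 successes in n = 46, p̂ = 0.30435. p̂ − p₀ = 0.104348.
1/(2n) = 0.010870.
Corrected numerator: |0.104348| − 0.010870 = 0.093478.
SE₀ = √(0.20·0.80/46) = 0.058977.
z = (+)0.093478/0.058977 = 1.585.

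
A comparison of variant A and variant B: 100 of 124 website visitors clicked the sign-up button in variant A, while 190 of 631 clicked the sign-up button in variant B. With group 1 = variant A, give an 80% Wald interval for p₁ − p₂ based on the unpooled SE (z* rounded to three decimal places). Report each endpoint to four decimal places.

(0.4542, 0.5565)

p̂₁ = 100/124 = 0.80645, p̂₂ = 190/631 = 0.30111; p̂₁ − p̂₂ = 0.50534.
SE = √(0.001258769 + 0.000333506) = √0.001592275 = 0.039903.
z* = 1.282 at the 80% level. Margin = 1.282·0.039903 = 0.05116.
CI: 0.50534 ± 0.05116 = (0.4542, 0.5565).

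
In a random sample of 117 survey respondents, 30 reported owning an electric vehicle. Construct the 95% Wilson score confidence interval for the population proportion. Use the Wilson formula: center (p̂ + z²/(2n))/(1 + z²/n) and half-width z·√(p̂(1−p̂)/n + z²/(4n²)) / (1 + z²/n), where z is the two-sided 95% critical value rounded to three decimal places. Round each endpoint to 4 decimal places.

(0.1859, 0.3424)

Here p̂ = 30/117 = 0.25641 and z = 1.960 (z² = 3.841600).
Denominator 1 + z²/n = 1 + 3.841600/117 = 1.032834.
Adjusted center: (0.25641 + z²/(2n))/1.032834 = 0.26415.
Radicand: p̂(1−p̂)/n + z²/(4n²) = 0.001629607 + 0.000070159 = 0.001699766.
Half-width = z·√(radicand)/denom = 1.960·0.041228/1.032834 = 0.07824.
CI: 0.26415 ± 0.07824 = (0.1859, 0.3424).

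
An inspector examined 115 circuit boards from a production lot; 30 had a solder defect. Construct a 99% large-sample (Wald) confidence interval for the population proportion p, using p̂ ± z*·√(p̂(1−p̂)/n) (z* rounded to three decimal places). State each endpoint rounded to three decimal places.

(0.155, 0.366)

With x = 30 successes in n = 115, p̂ = 0.26087.
SE = √(p̂(1−p̂)/n) = √(0.192817/115) = 0.040947.
For 99% confidence, z* = 2.576.
Margin of error: 2.576 × 0.040947 = 0.10548.
So the interval runs from 0.155 to 0.366.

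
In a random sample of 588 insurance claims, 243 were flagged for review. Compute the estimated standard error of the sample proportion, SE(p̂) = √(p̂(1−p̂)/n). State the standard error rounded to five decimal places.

SE = 0.02031

Sample proportion p̂ = 243/588 = 0.41327.
p̂(1−p̂) = 0.242478.
Dividing by n and taking the root: √0.000412378 = 0.02031.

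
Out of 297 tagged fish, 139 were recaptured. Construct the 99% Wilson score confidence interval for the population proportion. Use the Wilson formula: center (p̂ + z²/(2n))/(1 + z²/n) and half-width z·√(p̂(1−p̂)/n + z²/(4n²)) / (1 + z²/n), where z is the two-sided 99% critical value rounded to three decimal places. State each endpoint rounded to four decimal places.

Here p̂ = 139/297 = 0.46801 and z = 2.576 (z² = 6.635776).
Denominator 1 + z²/n = 1 + 6.635776/297 = 1.022343.
Adjusted center: (0.46801 + z²/(2n))/1.022343 = 0.46871.
Radicand: p̂(1−p̂)/n + z²/(4n²) = 0.000838306 + 0.000018807 = 0.000857113.
Half-width = 2.576·√0.000857113/1.022343 = 0.07377.
CI: 0.46871 ± 0.07377 = (0.3949, 0.5425).

(0.3949, 0.5425)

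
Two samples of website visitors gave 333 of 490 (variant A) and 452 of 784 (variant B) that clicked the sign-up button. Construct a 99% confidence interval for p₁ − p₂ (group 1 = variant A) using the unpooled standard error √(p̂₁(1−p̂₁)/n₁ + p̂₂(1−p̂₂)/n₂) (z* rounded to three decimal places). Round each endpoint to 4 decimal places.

p̂₁ = 0.67959, p̂₂ = 0.57653, so the observed difference is 0.10306.
SE = √(0.000444381 + 0.000311407) = √0.000755788 = 0.027492.
For 99% confidence, z* = 2.576. Margin = 2.576·0.027492 = 0.07082.
CI: 0.10306 ± 0.07082 = (0.0322, 0.1739).

(0.0322, 0.1739)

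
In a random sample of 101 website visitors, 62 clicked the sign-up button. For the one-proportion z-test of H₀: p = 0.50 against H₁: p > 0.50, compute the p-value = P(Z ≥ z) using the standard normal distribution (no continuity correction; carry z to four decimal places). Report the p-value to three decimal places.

Sample proportion p̂ = 62/101 = 0.61386.
SE₀ = √(0.50·0.50/101) = 0.049752.
z = (p̂ − p₀)/SE = (62/101 − 0.50)/0.049752 ≈ 2.2886.
p-value = P(Z ≥ z) with z = 2.2886 → 0.011.

p-value = 0.011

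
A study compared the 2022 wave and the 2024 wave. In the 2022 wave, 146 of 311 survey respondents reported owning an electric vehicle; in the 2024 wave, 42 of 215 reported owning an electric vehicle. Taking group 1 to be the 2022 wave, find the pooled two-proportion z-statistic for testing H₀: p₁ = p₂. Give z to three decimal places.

z = 6.449

Sample proportions: p̂₁ = 146/311 = 0.46945 and p̂₂ = 42/215 = 0.19535.
Pooled p̂ = (146+42)/(311+215) = 188/526 = 0.35741.
Pooled SE = √[0.2296694·0.00786660] ≈ 0.042505.
z = (p̂₁ − p̂₂)/SE = (0.46945 − 0.19535)/0.042505 = 0.27410/0.042505 = 6.449.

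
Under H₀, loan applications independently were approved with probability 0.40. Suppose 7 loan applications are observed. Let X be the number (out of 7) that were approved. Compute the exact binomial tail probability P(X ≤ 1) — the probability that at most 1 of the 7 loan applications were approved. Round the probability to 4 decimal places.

X is binomial with n = 7 and p = 0.40.
P(X ≤ 1) = C(7,0)·0.40^0·0.60^7 + C(7,1)·0.40^1·0.60^6.
= 0.027994 + 0.130637 = 0.1586.

P = 0.1586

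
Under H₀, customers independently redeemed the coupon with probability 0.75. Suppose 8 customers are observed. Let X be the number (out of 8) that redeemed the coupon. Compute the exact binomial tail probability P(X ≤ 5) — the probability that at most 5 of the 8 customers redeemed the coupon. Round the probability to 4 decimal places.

X ~ Binomial(n=8, p=0.75).
P(X ≤ 5) = Σ_{j=0}^{5} C(8,j)·0.75^j·0.25^{8−j}.
= 0.000015 + 0.000366 + 0.003845 + 0.023071 + 0.086517 + 0.207642 = 0.3215.

P = 0.3215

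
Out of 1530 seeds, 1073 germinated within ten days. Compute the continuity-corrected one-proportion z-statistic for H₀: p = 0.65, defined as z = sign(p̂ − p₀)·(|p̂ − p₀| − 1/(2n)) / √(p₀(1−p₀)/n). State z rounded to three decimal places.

z = 4.181

Sample proportion p̂ = 1073/1530 = 0.70131. p̂ − p₀ = 0.051307.
Continuity correction 1/(2n) = 1/3060 = 0.000327.
Corrected numerator: |0.051307| − 0.000327 = 0.050980.
Under H₀, SE = √(p₀(1−p₀)/n) = √(0.65·0.35/1530) = √0.000148693 = 0.012194.
z = +0.050980/0.012194 = 4.181.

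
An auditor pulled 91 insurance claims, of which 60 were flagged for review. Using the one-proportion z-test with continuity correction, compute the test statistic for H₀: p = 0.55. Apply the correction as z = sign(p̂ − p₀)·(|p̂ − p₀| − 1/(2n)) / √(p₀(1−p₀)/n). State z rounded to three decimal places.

z = 1.991

Sample proportion p̂ = 60/91 = 0.65934. p̂ − p₀ = 0.109341.
1/(2n) = 0.005495.
Corrected numerator: |0.109341| − 0.005495 = 0.103846.
Null standard error: √(0.55·0.45/91) = √0.002719780 = 0.052152.
z = (+)0.103846/0.052152 = 1.991.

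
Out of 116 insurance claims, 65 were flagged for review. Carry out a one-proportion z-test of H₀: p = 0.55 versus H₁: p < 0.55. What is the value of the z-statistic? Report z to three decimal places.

z = 0.224

p̂ = 65/116 = 0.56034.
SE₀ = √(0.55·0.45/116) = 0.046191.
z = (0.56034 − 0.55)/0.046191 = 0.01034/0.046191 = 0.224.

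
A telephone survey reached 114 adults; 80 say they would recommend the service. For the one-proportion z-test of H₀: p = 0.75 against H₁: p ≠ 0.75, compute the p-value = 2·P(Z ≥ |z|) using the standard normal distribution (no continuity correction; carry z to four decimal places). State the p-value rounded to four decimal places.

p-value = 0.2342

Sample proportion p̂ = 80/114 = 0.70175.
Null standard error: √(0.75·0.25/114) = √0.001644737 = 0.040555.
Test statistic (full precision, shown to 4 dp): z = (80/114 − 0.75)/SE₀ ≈ -1.1896.
From the standard normal, 2·P(Z ≥ |z|) = 0.2342.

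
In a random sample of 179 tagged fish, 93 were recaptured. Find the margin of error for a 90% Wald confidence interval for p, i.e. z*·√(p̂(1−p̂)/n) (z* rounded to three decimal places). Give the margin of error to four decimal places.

ME = 0.0614

The sample proportion is 93/179 = 0.51955.
SE(p̂) = √(0.51955·0.48045/179) = 0.037343.
z* = 1.645 at the 90% level.
ME = 1.645·0.037343 = 0.0614.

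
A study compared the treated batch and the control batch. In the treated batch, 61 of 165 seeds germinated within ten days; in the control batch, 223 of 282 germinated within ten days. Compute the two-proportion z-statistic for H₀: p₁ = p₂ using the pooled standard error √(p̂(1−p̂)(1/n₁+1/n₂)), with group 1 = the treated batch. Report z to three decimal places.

z = -8.926

p̂₁ = 61/165 = 0.36970, p̂₂ = 223/282 = 0.79078.
Pooled p̂ = (61+223)/(165+282) = 284/447 = 0.63535.
SE = √[p̂(1−p̂)(1/n₁+1/n₂)] = √[0.63535·0.36465·(1/165+1/282)] ≈ 0.047177.
z = (p̂₁ − p̂₂)/SE = (0.36970 − 0.79078)/0.047177 = -0.42108/0.047177 = -8.926.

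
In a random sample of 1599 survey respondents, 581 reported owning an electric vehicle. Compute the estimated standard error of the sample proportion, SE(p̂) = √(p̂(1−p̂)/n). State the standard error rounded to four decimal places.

Sample proportion p̂ = 581/1599 = 0.36335.
p̂(1−p̂) = 0.36335·0.63665 = 0.231327.
SE = √(0.231327/1599) = √0.000144670 = 0.0120.

SE = 0.0120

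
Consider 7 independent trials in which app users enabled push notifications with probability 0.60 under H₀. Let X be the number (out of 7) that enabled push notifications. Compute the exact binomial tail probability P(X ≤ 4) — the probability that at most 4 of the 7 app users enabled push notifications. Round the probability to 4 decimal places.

P = 0.5801

X ~ Binomial(n=7, p=0.60).
P(X ≤ 4) = Σ_{j=0}^{4} C(7,j)·0.60^j·0.40^{7−j}.
= 0.001638 + 0.017203 + 0.077414 + 0.193536 + 0.290304 = 0.5801.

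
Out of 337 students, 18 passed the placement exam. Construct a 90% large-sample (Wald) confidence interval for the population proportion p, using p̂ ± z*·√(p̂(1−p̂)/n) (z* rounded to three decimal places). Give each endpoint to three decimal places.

The sample proportion is 18/337 = 0.05341.
SE = √(p̂(1−p̂)/n) = √(0.050560/337) = 0.012249.
For 90% confidence, z* = 1.645.
Margin of error: 1.645 × 0.012249 = 0.02015.
So the interval runs from 0.033 to 0.074.

(0.033, 0.074)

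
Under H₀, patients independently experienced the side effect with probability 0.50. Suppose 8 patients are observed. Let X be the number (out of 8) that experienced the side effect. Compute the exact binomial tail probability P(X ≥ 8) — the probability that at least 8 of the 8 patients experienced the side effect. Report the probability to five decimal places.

X ~ Binomial(n=8, p=0.50).
P(X ≥ 8) = C(8,8)·0.50^8·0.50^0.
= 0.003906 = 0.00391.

P = 0.00391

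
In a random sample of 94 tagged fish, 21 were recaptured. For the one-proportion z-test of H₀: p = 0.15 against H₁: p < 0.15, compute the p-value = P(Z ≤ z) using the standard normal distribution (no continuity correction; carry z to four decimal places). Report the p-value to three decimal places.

With x = 21 successes in n = 94, p̂ = 0.22340.
Under H₀, SE = √(p₀(1−p₀)/n) = √(0.15·0.85/94) = √0.001356383 = 0.036829.
z = (p̂ − p₀)/SE = (21/94 − 0.15)/0.036829 ≈ 1.9931.
From the standard normal, P(Z ≤ z) = 0.977.

p-value = 0.977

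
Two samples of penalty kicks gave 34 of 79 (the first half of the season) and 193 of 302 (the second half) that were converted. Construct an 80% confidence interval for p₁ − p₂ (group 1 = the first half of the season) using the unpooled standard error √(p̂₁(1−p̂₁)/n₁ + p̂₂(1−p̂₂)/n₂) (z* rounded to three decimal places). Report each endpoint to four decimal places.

p̂₁ = 0.43038, p̂₂ = 0.63907, so the observed difference is -0.20869.
SE = √(0.003103203 + 0.000763771) = √0.003866974 = 0.062185.
z* = 1.282 at the 80% level. Margin = 1.282·0.062185 = 0.07972.
Interval: -0.20869 ± 0.07972 → (-0.2884, -0.1290).

(-0.2884, -0.1290)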